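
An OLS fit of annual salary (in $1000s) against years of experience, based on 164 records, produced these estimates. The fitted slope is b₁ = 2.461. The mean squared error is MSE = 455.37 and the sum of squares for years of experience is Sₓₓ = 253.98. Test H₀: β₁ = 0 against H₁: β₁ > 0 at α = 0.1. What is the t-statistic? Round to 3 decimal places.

SE(b₁) = √(MSE/Sₓₓ) = √(455.37/253.98) = 1.33901.
t = 2.461 / 1.33901 = 1.838.
df = n − 2 = 162.
One-sided p ≈ 0.0340, which is < 0.1, so reject H₀.
There is evidence that the true slope on years of experience is positive.

t = 1.838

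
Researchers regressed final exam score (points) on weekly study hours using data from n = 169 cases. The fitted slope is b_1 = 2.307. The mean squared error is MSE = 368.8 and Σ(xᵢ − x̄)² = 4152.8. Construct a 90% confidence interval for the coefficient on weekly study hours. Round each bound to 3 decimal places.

(1.814, 2.800)

SE(b_1) = √(MSE/Sₓₓ) = √(368.8/4152.8) = 0.298006.
df = n − 2 = 167.
t* = t_{0.05, 167} = 1.654029.
Margin = t* × SE = 1.654029 × 0.298006 = 0.49291.
CI: 2.307 ± 0.49291 → (1.814, 2.800).
With 90% confidence, each one-unit increase in weekly study hours is associated with a change of between 1.814 and 2.800 points in final exam score.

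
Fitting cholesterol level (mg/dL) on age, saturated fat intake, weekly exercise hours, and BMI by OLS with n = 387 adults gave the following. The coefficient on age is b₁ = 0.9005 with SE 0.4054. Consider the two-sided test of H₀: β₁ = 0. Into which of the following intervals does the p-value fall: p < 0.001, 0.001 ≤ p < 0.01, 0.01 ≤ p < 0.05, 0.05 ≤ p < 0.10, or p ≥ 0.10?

t = 0.9005 / 0.4054 = 2.221.
df = n − k − 1 = 387 − 4 − 1 = 382.
Two-sided p = 2·P(T_{382} > |t|) ≈ 0.0269.
So 0.01 ≤ p < 0.05.

0.01 ≤ p < 0.05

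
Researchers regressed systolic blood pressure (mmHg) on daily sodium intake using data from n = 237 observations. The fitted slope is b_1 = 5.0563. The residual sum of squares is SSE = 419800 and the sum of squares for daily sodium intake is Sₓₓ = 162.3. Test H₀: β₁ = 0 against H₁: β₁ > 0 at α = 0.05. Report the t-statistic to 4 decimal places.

t = 1.5241

MSE = SSE/(n − 2) = 419800/235 = 1786.38.
SE(b_1) = √(MSE/Sₓₓ) = √(1786.38/162.3) = 3.31763.
t = 5.0563 / 3.31763 = 1.5241.
df = n − 2 = 235.
One-sided p ≈ 0.0644, which is ≥ 0.05, so fail to reject H₀.
The data do not give significant evidence that the true slope on daily sodium intake is positive.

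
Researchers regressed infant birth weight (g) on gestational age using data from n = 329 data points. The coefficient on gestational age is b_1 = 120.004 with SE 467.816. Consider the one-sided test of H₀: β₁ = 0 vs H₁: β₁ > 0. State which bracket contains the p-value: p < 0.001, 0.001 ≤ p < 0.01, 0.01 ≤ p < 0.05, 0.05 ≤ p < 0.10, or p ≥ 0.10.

t = 120.004 / 467.816 = 0.257.
df = n − 2 = 329 − 2 = 327.
One-sided p = P(T_{327} > t) ≈ 0.3989.
So p ≥ 0.10.

p ≥ 0.10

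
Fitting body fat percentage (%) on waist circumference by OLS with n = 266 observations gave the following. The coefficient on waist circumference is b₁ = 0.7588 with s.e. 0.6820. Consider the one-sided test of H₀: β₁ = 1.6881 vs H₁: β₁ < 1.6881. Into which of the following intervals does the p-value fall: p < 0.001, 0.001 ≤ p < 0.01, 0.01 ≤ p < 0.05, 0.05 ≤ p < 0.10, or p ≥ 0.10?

t = (0.7588 − 1.6881) / 0.6820 = -1.363.
df = n − 2 = 266 − 2 = 264.
One-sided p = P(T_{264} < t) ≈ 0.0871.
So 0.05 ≤ p < 0.10.

0.05 ≤ p < 0.10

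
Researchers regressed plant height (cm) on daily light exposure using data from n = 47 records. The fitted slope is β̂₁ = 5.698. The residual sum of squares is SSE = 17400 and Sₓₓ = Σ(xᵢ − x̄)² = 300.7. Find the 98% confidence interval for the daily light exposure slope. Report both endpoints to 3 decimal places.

(2.963, 8.433)

MSE = SSE/(n − 2) = 17400/45 = 386.667.
SE(β̂₁) = √(MSE/Sₓₓ) = √(386.667/300.7) = 1.13397.
df = n − 2 = 45.
t* = t_{0.01, 45} = 2.412116.
Margin = t* × SE = 2.412116 × 1.13397 = 2.73527.
CI: 5.698 ± 2.73527 → (2.963, 8.433).
With 98% confidence, each one-unit increase in daily light exposure is associated with a change of between 2.963 and 8.433 cm in plant height.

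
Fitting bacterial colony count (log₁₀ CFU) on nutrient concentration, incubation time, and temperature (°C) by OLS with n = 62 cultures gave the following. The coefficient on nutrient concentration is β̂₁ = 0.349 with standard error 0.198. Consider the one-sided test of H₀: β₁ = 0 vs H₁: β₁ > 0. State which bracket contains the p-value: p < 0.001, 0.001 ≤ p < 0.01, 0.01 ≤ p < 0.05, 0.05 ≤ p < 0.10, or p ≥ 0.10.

t = 0.349 / 0.198 = 1.763.
df = n − k − 1 = 62 − 3 − 1 = 58.
One-sided p = P(T_{58} > t) ≈ 0.0416.
So 0.01 ≤ p < 0.05.

0.01 ≤ p < 0.05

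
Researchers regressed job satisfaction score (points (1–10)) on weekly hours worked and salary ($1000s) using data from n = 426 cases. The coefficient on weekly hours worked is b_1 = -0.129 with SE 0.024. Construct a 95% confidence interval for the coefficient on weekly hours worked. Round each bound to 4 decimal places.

df = n − k − 1 = 426 − 2 − 1 = 423.
t* = t_{0.025, 423} = 1.965588.
Margin = t* × SE = 1.965588 × 0.024 = 0.047174.
CI: -0.129 ± 0.047174 → (-0.1762, -0.0818).
With 95% confidence, each one-unit increase in weekly hours worked is associated with a change of between -0.1762 and -0.0818 points (1–10) in job satisfaction score, holding the other predictors fixed.

(-0.1762, -0.0818)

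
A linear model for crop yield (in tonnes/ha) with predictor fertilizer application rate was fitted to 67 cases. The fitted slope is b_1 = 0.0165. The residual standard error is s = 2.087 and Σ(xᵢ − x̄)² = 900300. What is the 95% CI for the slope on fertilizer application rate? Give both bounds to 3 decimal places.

SE(b_1) = s/√Sₓₓ = 2.087/√900300 = 0.00219952.
df = n − 2 = 65.
t* = t_{0.025, 65} = 1.997138.
Margin = t* × SE = 1.997138 × 0.00219952 = 0.00439.
CI: 0.0165 ± 0.00439 → (0.012, 0.021).
With 95% confidence, each one-unit increase in fertilizer application rate is associated with a change of between 0.012 and 0.021 tonnes/ha in crop yield.

(0.012, 0.021)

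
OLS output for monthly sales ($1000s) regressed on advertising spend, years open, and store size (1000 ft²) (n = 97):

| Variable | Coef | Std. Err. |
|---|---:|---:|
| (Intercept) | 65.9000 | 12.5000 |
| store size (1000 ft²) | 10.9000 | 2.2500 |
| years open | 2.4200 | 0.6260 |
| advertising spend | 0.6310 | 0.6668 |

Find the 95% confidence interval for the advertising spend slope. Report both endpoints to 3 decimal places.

(-0.693, 1.955)

Read off: b = 0.6310, SE = 0.6668 for advertising spend.
df = n − k − 1 = 97 − 3 − 1 = 93.
t* = t_{0.025, 93} = 1.985802.
Margin = t* × SE = 1.985802 × 0.6668 = 1.32413.
CI: 0.6310 ± 1.32413 → (-0.693, 1.955).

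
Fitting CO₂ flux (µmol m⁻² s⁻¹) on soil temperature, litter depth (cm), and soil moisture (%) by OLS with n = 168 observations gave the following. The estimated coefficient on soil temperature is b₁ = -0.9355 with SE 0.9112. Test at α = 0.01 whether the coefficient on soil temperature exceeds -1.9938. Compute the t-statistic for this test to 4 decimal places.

t = 1.1614

H₀: β₁ = -1.9938 vs H₁: β₁ > -1.9938.
t = (b₁ − β₁⁰)/SE = (-0.9355 − (-1.9938)) / 0.9112 = 1.1614.
df = n − k − 1 = 168 − 3 − 1 = 164.
One-sided p ≈ 0.1236, which is ≥ 0.01, so fail to reject H₀.
The data do not give significant evidence that the true slope on soil temperature exceeds -1.9938 µmol m⁻² s⁻¹ per unit, holding the other predictors fixed.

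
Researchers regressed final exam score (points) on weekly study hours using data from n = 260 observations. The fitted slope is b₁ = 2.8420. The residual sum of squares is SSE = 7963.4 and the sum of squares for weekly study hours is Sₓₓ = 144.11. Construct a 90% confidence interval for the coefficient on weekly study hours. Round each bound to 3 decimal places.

(2.078, 3.606)

MSE = SSE/(n − 2) = 7963.4/258 = 30.8659.
SE(b₁) = √(MSE/Sₓₓ) = √(30.8659/144.11) = 0.462799.
df = n − 2 = 258.
t* = t_{0.05, 258} = 1.650781.
Margin = t* × SE = 1.650781 × 0.462799 = 0.76398.
CI: 2.8420 ± 0.76398 → (2.078, 3.606).
With 90% confidence, each one-unit increase in weekly study hours is associated with a change of between 2.078 and 3.606 points in final exam score.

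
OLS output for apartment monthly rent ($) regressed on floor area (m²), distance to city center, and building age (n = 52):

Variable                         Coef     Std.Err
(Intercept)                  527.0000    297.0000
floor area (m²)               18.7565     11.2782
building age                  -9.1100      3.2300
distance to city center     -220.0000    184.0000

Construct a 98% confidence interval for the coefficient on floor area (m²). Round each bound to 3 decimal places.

Read off: b = 18.7565, SE = 11.2782 for floor area (m²).
df = n − k − 1 = 52 − 3 − 1 = 48.
t* = t_{0.01, 48} = 2.406581.
Margin = t* × SE = 2.406581 × 11.2782 = 27.14190.
CI: 18.7565 ± 27.14190 → (-8.385, 45.898).

(-8.385, 45.898)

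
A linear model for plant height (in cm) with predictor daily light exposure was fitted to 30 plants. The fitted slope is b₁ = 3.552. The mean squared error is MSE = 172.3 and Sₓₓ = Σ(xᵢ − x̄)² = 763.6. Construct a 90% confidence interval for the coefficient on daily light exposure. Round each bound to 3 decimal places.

SE(b₁) = √(MSE/Sₓₓ) = √(172.3/763.6) = 0.475018.
df = n − 2 = 28.
t* = t_{0.05, 28} = 1.701131.
Margin = t* × SE = 1.701131 × 0.475018 = 0.80807.
CI: 3.552 ± 0.80807 → (2.744, 4.360).
With 90% confidence, each one-unit increase in daily light exposure is associated with a change of between 2.744 and 4.360 cm in plant height.

(2.744, 4.360)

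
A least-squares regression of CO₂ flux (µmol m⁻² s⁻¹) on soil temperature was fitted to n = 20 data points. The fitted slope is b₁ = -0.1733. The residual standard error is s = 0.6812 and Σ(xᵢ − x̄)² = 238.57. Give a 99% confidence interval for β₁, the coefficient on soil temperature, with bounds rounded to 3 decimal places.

(-0.300, -0.046)

SE(b₁) = s/√Sₓₓ = 0.6812/√238.57 = 0.0441029.
df = n − 2 = 18.
t* = t_{0.005, 18} = 2.87844.
Margin = t* × SE = 2.87844 × 0.0441029 = 0.12695.
CI: -0.1733 ± 0.12695 → (-0.300, -0.046).
With 99% confidence, each one-unit increase in soil temperature is associated with a change of between -0.300 and -0.046 µmol m⁻² s⁻¹ in CO₂ flux.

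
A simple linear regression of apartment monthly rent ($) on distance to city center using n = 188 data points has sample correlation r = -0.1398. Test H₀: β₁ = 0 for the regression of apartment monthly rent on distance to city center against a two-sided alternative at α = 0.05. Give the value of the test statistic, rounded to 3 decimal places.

t = -1.926

t = r·√(n − 2)/√(1 − r²) = -0.1398·√186/√0.980456 = -1.926.
df = n − 2 = 186.
Two-sided p ≈ 0.0557, which is ≥ 0.05, so fail to reject H₀.
The data do not give significant evidence of a linear association between distance to city center and apartment monthly rent.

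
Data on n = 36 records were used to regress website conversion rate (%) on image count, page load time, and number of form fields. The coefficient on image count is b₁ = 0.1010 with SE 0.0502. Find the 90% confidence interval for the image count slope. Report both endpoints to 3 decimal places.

df = n − k − 1 = 36 − 3 − 1 = 32.
t* = t_{0.05, 32} = 1.693889.
Margin = t* × SE = 1.693889 × 0.0502 = 0.08503.
CI: 0.1010 ± 0.08503 → (0.016, 0.186).
With 90% confidence, each one-unit increase in image count is associated with a change of between 0.016 and 0.186 % in website conversion rate, holding the other predictors fixed.

(0.016, 0.186)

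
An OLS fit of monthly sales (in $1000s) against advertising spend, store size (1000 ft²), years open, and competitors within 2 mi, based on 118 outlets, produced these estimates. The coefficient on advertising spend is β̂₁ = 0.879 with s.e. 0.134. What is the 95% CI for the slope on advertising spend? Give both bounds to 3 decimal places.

df = n − k − 1 = 118 − 4 − 1 = 113.
t* = t_{0.025, 113} = 1.98118.
Margin = t* × SE = 1.98118 × 0.134 = 0.26548.
CI: 0.879 ± 0.26548 → (0.614, 1.144).
With 95% confidence, each one-unit increase in advertising spend is associated with a change of between 0.614 and 1.144 $1000s in monthly sales, holding the other predictors fixed.

(0.614, 1.144)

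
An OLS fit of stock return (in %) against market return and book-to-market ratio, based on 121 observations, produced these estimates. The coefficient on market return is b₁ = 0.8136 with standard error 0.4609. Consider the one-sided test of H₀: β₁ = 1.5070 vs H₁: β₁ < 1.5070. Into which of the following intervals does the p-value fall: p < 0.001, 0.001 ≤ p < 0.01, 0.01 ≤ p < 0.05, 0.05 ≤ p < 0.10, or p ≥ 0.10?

t = (0.8136 − 1.5070) / 0.4609 = -1.504.
df = n − k − 1 = 121 − 2 − 1 = 118.
One-sided p = P(T_{118} < t) ≈ 0.0676.
So 0.05 ≤ p < 0.10.

0.05 ≤ p < 0.10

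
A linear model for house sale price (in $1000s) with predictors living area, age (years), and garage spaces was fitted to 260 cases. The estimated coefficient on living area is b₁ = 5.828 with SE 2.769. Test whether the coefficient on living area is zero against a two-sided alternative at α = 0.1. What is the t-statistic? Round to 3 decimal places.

H₀: β₁ = 0 vs H₁: β₁ ≠ 0.
t = (b₁ − β₁⁰)/SE = 5.828 / 2.769 = 2.105.
df = n − k − 1 = 260 − 3 − 1 = 256.
Two-sided p ≈ 0.0363, which is < 0.1, so reject H₀.
There is evidence that living area is associated with house sale price, holding the other predictors fixed.

t = 2.105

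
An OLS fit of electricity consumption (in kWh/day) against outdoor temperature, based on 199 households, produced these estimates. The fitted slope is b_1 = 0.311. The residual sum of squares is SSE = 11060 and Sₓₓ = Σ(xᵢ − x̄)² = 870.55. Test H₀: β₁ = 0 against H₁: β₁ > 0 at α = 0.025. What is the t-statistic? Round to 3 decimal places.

t = 1.225

MSE = SSE/(n − 2) = 11060/197 = 56.1421.
SE(b_1) = √(MSE/Sₓₓ) = √(56.1421/870.55) = 0.25395.
t = 0.311 / 0.25395 = 1.225.
df = n − 2 = 197.
One-sided p ≈ 0.1111, which is ≥ 0.025, so fail to reject H₀.
The data do not give significant evidence that the true slope on outdoor temperature is positive.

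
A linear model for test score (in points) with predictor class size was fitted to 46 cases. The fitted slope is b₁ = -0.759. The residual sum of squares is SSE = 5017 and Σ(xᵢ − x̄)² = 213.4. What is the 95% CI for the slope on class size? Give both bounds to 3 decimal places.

(-2.232, 0.714)

MSE = SSE/(n − 2) = 5017/44 = 114.023.
SE(b₁) = √(MSE/Sₓₓ) = √(114.023/213.4) = 0.730968.
df = n − 2 = 44.
t* = t_{0.025, 44} = 2.015368.
Margin = t* × SE = 2.015368 × 0.730968 = 1.47317.
CI: -0.759 ± 1.47317 → (-2.232, 0.714).
With 95% confidence, each one-unit increase in class size is associated with a change of between -2.232 and 0.714 points in test score.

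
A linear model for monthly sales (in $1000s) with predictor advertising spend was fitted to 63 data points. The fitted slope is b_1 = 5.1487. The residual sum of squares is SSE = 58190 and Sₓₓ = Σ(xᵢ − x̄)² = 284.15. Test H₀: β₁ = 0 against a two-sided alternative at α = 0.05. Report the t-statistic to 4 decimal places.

MSE = SSE/(n − 2) = 58190/61 = 953.934.
SE(b_1) = √(MSE/Sₓₓ) = √(953.934/284.15) = 1.83225.
t = 5.1487 / 1.83225 = 2.8100.
df = n − 2 = 61.
Two-sided p ≈ 0.0066, which is < 0.05, so reject H₀.
There is evidence that advertising spend is associated with monthly sales.

t = 2.8100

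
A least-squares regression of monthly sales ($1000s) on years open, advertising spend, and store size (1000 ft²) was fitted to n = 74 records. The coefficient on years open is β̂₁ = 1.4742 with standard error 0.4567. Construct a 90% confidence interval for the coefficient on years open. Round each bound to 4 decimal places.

(0.7129, 2.2355)

df = n − k − 1 = 74 − 3 − 1 = 70.
t* = t_{0.05, 70} = 1.666914.
Margin = t* × SE = 1.666914 × 0.4567 = 0.761280.
CI: 1.4742 ± 0.761280 → (0.7129, 2.2355).
With 90% confidence, each one-unit increase in years open is associated with a change of between 0.7129 and 2.2355 $1000s in monthly sales, holding the other predictors fixed.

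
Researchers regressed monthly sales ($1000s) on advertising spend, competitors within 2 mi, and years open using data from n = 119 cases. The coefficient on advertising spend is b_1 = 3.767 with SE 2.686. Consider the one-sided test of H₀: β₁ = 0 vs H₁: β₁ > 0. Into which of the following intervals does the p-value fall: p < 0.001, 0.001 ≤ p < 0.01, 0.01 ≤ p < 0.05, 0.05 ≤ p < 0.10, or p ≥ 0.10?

0.05 ≤ p < 0.10

t = 3.767 / 2.686 = 1.402.
df = n − k − 1 = 119 − 3 − 1 = 115.
One-sided p = P(T_{115} > t) ≈ 0.0817.
So 0.05 ≤ p < 0.10.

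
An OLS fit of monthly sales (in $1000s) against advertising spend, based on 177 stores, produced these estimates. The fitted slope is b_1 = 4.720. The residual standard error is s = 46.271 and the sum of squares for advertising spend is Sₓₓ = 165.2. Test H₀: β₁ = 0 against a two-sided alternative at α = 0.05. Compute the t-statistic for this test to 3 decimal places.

SE(b_1) = s/√Sₓₓ = 46.271/√165.2 = 3.60001.
t = 4.720 / 3.60001 = 1.311.
df = n − 2 = 175.
Two-sided p ≈ 0.1915, which is ≥ 0.05, so fail to reject H₀.
The data do not give significant evidence of an association between advertising spend and monthly sales.

t = 1.311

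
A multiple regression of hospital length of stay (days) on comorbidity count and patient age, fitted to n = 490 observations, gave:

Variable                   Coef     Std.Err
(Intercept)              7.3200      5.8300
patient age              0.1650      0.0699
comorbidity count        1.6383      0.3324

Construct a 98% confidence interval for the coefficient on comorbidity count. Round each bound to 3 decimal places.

(0.862, 2.414)

Read off: b = 1.6383, SE = 0.3324 for comorbidity count.
df = n − k − 1 = 490 − 2 − 1 = 487.
t* = t_{0.01, 487} = 2.334029.
Margin = t* × SE = 2.334029 × 0.3324 = 0.77583.
CI: 1.6383 ± 0.77583 → (0.862, 2.414).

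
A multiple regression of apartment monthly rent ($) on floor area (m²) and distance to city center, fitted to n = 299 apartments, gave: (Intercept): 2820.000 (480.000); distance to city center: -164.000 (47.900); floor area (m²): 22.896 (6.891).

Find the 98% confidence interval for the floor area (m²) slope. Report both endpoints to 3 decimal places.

(6.778, 39.014)

Read off: b = 22.896, SE = 6.891 for floor area (m²).
df = n − k − 1 = 299 − 2 − 1 = 296.
t* = t_{0.01, 296} = 2.339012.
Margin = t* × SE = 2.339012 × 6.891 = 16.11813.
CI: 22.896 ± 16.11813 → (6.778, 39.014).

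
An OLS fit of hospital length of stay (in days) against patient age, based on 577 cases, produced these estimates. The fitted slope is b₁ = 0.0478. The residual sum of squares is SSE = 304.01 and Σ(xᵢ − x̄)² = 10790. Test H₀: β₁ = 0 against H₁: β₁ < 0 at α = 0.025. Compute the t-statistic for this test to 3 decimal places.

MSE = SSE/(n − 2) = 304.01/575 = 0.528713.
SE(b₁) = √(MSE/Sₓₓ) = √(0.528713/10790) = 0.00700002.
t = 0.0478 / 0.00700002 = 6.829.
df = n − 2 = 575.
One-sided p ≈ 1.0000, which is ≥ 0.025, so fail to reject H₀.
The data do not give significant evidence that the true slope on patient age is negative.

t = 6.829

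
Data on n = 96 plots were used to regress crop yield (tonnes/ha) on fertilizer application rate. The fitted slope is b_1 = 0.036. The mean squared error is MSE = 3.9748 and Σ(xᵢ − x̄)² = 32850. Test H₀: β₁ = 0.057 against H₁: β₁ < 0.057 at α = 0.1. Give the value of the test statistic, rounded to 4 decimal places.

SE(b_1) = √(MSE/Sₓₓ) = √(3.9748/32850) = 0.0109999.
t = (0.036 − 0.057) / 0.0109999 = -1.9091.
df = n − 2 = 94.
One-sided p ≈ 0.0296, which is < 0.1, so reject H₀.
There is evidence that the true slope on fertilizer application rate is below 0.057 tonnes/ha per unit.

t = -1.9091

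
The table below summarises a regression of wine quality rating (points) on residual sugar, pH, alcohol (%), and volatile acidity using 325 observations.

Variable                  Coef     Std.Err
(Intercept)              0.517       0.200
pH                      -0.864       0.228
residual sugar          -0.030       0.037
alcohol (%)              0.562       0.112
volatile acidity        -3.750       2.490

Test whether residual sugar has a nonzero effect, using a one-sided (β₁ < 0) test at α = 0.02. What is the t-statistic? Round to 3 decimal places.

t = -0.811

Read off: b = -0.030, SE = 0.037 for residual sugar.
H₀: β₁ = 0 vs H₁: β₁ < 0.
t = -0.030 / 0.037 = -0.811.
df = n − k − 1 = 325 − 4 − 1 = 320.
One-sided p ≈ 0.2090, which is ≥ 0.02, so fail to reject H₀.
The data do not give significant evidence that the true slope on residual sugar is negative, holding the other predictors fixed.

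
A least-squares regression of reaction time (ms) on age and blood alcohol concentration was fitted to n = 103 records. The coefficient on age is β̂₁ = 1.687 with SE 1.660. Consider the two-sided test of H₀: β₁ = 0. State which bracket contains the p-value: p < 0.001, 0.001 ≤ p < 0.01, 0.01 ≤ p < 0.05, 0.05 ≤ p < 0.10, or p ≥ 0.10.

t = 1.687 / 1.660 = 1.016.
df = n − k − 1 = 103 − 2 − 1 = 100.
Two-sided p = 2·P(T_{100} > |t|) ≈ 0.3120.
So p ≥ 0.10.

p ≥ 0.10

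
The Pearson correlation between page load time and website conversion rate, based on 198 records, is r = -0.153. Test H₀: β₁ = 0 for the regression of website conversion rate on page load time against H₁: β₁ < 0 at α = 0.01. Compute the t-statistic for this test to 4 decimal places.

t = -2.1675

t = r·√(n − 2)/√(1 − r²) = -0.153·√196/√0.976591 = -2.1675.
df = n − 2 = 196.
One-sided p ≈ 0.0157, which is ≥ 0.01, so fail to reject H₀.
The data do not give significant evidence of a linear association between page load time and website conversion rate.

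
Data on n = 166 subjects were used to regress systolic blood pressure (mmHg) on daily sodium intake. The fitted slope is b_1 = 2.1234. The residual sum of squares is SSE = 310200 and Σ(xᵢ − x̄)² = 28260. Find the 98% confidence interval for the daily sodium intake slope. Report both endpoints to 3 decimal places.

MSE = SSE/(n − 2) = 310200/164 = 1891.46.
SE(b_1) = √(MSE/Sₓₓ) = √(1891.46/28260) = 0.25871.
df = n − 2 = 164.
t* = t_{0.01, 164} = 2.3493.
Margin = t* × SE = 2.3493 × 0.25871 = 0.60779.
CI: 2.1234 ± 0.60779 → (1.516, 2.731).
With 98% confidence, each one-unit increase in daily sodium intake is associated with a change of between 1.516 and 2.731 mmHg in systolic blood pressure.

(1.516, 2.731)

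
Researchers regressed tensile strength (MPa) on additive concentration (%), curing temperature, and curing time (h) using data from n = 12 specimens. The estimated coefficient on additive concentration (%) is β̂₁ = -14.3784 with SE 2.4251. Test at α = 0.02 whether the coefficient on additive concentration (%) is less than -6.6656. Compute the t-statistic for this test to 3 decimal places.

t = -3.180

H₀: β₁ = -6.6656 vs H₁: β₁ < -6.6656.
t = (β̂₁ − β₁⁰)/SE = (-14.3784 − (-6.6656)) / 2.4251 = -3.180.
df = n − k − 1 = 12 − 3 − 1 = 8.
One-sided p ≈ 0.0065, which is < 0.02, so reject H₀.
There is evidence that the true slope on additive concentration (%) is below -6.6656 MPa per unit, holding the other predictors fixed.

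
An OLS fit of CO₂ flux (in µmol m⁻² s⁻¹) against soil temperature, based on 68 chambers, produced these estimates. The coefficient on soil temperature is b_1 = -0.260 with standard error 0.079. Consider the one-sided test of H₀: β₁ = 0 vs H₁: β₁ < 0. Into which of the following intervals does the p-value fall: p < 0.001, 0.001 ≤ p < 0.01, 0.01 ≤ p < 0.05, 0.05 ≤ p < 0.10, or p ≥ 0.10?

t = -0.260 / 0.079 = -3.291.
df = n − 2 = 68 − 2 = 66.
One-sided p = P(T_{66} < t) ≈ 0.0008.
So p < 0.001.

p < 0.001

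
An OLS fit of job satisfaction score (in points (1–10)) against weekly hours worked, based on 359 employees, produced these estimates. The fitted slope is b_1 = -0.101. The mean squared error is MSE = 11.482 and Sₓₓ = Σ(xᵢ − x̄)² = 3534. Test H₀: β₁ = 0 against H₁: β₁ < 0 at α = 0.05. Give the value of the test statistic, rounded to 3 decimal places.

SE(b_1) = √(MSE/Sₓₓ) = √(11.482/3534) = 0.0570001.
t = -0.101 / 0.0570001 = -1.772.
df = n − 2 = 357.
One-sided p ≈ 0.0386, which is < 0.05, so reject H₀.
There is evidence that the true slope on weekly hours worked is negative.

t = -1.772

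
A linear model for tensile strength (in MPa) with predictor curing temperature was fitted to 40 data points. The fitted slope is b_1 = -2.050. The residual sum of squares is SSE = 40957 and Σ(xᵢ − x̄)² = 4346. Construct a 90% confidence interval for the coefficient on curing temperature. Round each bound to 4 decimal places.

(-2.8896, -1.2104)

MSE = SSE/(n − 2) = 40957/38 = 1077.82.
SE(b_1) = √(MSE/Sₓₓ) = √(1077.82/4346) = 0.497998.
df = n − 2 = 38.
t* = t_{0.05, 38} = 1.685954.
Margin = t* × SE = 1.685954 × 0.497998 = 0.839602.
CI: -2.050 ± 0.839602 → (-2.8896, -1.2104).
With 90% confidence, each one-unit increase in curing temperature is associated with a change of between -2.8896 and -1.2104 MPa in tensile strength.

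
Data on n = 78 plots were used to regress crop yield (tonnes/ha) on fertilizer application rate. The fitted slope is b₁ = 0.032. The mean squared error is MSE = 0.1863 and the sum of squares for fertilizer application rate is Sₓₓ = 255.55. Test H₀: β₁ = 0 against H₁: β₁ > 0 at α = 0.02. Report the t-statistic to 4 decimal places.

SE(b₁) = √(MSE/Sₓₓ) = √(0.1863/255.55) = 0.0270003.
t = 0.032 / 0.0270003 = 1.1852.
df = n − 2 = 76.
One-sided p ≈ 0.1198, which is ≥ 0.02, so fail to reject H₀.
The data do not give significant evidence that the true slope on fertilizer application rate is positive.

t = 1.1852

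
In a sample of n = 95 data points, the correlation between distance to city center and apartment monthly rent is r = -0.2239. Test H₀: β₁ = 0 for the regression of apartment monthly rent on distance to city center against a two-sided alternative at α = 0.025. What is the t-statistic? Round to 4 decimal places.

t = -2.2155

t = r·√(n − 2)/√(1 − r²) = -0.2239·√93/√0.949869 = -2.2155.
df = n − 2 = 93.
Two-sided p ≈ 0.0292, which is ≥ 0.025, so fail to reject H₀.
The data do not give significant evidence of a linear association between distance to city center and apartment monthly rent.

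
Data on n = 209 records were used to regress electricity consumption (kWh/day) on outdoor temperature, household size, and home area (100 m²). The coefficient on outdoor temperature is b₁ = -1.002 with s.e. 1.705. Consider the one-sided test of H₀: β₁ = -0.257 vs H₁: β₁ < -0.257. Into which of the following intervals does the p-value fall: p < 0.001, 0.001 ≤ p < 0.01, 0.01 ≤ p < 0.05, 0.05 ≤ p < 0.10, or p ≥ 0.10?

t = (-1.002 − (-0.257)) / 1.705 = -0.437.
df = n − k − 1 = 209 − 3 − 1 = 205.
One-sided p = P(T_{205} < t) ≈ 0.3313.
So p ≥ 0.10.

p ≥ 0.10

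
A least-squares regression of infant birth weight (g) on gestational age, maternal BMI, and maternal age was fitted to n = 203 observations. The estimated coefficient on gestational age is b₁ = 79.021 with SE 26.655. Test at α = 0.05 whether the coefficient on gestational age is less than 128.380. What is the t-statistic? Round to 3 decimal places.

H₀: β₁ = 128.380 vs H₁: β₁ < 128.380.
t = (b₁ − β₁⁰)/SE = (79.021 − 128.380) / 26.655 = -1.852.
df = n − k − 1 = 203 − 3 − 1 = 199.
One-sided p ≈ 0.0328, which is < 0.05, so reject H₀.
There is evidence that the true slope on gestational age is below 128.380 g per unit, holding the other predictors fixed.

t = -1.852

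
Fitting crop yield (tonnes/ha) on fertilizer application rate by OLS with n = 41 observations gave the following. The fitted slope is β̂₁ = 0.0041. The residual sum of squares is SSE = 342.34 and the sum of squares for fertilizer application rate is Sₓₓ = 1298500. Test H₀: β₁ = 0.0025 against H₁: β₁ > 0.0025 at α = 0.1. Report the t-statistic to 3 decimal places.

t = 0.615

MSE = SSE/(n − 2) = 342.34/39 = 8.77795.
SE(β̂₁) = √(MSE/Sₓₓ) = √(8.77795/1298500) = 0.00260001.
t = (0.0041 − 0.0025) / 0.00260001 = 0.615.
df = n − 2 = 39.
One-sided p ≈ 0.2709, which is ≥ 0.1, so fail to reject H₀.
The data do not give significant evidence that the true slope on fertilizer application rate exceeds 0.0025 tonnes/ha per unit.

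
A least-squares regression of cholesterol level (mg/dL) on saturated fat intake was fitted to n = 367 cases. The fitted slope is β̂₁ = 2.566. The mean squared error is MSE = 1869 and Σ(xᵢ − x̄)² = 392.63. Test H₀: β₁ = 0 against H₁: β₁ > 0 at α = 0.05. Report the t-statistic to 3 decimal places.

t = 1.176

SE(β̂₁) = √(MSE/Sₓₓ) = √(1869/392.63) = 2.18179.
t = 2.566 / 2.18179 = 1.176.
df = n − 2 = 365.
One-sided p ≈ 0.1202, which is ≥ 0.05, so fail to reject H₀.
The data do not give significant evidence that the true slope on saturated fat intake is positive.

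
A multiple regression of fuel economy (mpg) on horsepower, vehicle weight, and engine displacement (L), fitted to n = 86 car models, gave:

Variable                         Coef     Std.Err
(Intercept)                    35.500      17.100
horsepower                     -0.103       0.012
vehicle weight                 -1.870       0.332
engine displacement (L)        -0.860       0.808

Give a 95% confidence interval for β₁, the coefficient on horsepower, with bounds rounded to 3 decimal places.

Read off: b = -0.103, SE = 0.012 for horsepower.
df = n − k − 1 = 86 − 3 − 1 = 82.
t* = t_{0.025, 82} = 1.989319.
Margin = t* × SE = 1.989319 × 0.012 = 0.02387.
CI: -0.103 ± 0.02387 → (-0.127, -0.079).

(-0.127, -0.079)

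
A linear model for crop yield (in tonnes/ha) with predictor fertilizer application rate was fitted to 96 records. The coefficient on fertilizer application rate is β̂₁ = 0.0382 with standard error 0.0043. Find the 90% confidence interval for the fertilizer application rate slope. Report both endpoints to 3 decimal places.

(0.031, 0.045)

df = n − 2 = 96 − 2 = 94.
t* = t_{0.05, 94} = 1.661226.
Margin = t* × SE = 1.661226 × 0.0043 = 0.00714.
CI: 0.0382 ± 0.00714 → (0.031, 0.045).
With 90% confidence, each one-unit increase in fertilizer application rate is associated with a change of between 0.031 and 0.045 tonnes/ha in crop yield.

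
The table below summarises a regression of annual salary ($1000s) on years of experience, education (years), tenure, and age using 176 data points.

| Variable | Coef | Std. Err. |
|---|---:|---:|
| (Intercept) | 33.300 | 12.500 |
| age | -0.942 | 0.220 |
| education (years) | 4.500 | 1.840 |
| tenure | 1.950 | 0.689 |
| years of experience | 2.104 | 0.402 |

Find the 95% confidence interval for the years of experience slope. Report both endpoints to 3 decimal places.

Read off: b = 2.104, SE = 0.402 for years of experience.
df = n − k − 1 = 176 − 4 − 1 = 171.
t* = t_{0.025, 171} = 1.973934.
Margin = t* × SE = 1.973934 × 0.402 = 0.79352.
CI: 2.104 ± 0.79352 → (1.310, 2.898).

(1.310, 2.898)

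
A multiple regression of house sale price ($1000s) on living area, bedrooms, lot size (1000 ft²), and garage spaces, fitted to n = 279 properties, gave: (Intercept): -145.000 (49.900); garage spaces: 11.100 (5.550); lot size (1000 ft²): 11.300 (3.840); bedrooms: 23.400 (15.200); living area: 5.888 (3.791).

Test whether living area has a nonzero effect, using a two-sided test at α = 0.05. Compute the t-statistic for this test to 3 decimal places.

Read off: b = 5.888, SE = 3.791 for living area.
H₀: β₁ = 0 vs H₁: β₁ ≠ 0.
t = 5.888 / 3.791 = 1.553.
df = n − k − 1 = 279 − 4 − 1 = 274.
Two-sided p ≈ 0.1215, which is ≥ 0.05, so fail to reject H₀.
The data do not give significant evidence of an association between living area and house sale price, after adjusting for the other predictors.

t = 1.553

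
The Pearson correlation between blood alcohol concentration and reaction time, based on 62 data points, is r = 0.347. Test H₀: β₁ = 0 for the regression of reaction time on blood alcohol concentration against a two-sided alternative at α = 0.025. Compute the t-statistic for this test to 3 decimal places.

t = 2.866

t = r·√(n − 2)/√(1 − r²) = 0.347·√60/√0.879591 = 2.866.
df = n − 2 = 60.
Two-sided p ≈ 0.0057, which is < 0.025, so reject H₀.
There is evidence of a linear association between blood alcohol concentration and reaction time.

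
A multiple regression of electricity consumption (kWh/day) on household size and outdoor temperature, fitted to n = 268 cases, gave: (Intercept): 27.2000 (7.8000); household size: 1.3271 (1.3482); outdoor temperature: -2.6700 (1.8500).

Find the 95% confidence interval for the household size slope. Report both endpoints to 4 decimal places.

(-1.3274, 3.9816)

Read off: b = 1.3271, SE = 1.3482 for household size.
df = n − k − 1 = 268 − 2 − 1 = 265.
t* = t_{0.025, 265} = 1.968956.
Margin = t* × SE = 1.968956 × 1.3482 = 2.654547.
CI: 1.3271 ± 2.654547 → (-1.3274, 3.9816).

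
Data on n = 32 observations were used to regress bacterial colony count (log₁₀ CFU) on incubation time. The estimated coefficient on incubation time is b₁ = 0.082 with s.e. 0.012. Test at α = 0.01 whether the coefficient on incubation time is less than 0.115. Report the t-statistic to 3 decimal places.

t = -2.750

H₀: β₁ = 0.115 vs H₁: β₁ < 0.115.
t = (b₁ − β₁⁰)/SE = (0.082 − 0.115) / 0.012 = -2.750.
df = n − 2 = 32 − 2 = 30.
One-sided p ≈ 0.0050, which is < 0.01, so reject H₀.
There is evidence that the true slope on incubation time is below 0.115 log₁₀ CFU per unit.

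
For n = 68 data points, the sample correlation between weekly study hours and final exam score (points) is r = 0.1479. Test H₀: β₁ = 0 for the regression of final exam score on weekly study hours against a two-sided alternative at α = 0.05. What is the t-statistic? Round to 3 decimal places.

t = 1.215

t = r·√(n − 2)/√(1 − r²) = 0.1479·√66/√0.978126 = 1.215.
df = n − 2 = 66.
Two-sided p ≈ 0.2287, which is ≥ 0.05, so fail to reject H₀.
The data do not give significant evidence of a linear association between weekly study hours and final exam score.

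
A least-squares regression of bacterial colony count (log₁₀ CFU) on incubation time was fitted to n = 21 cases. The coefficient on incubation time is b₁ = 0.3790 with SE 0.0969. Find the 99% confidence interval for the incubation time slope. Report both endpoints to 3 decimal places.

(0.102, 0.656)

df = n − 2 = 21 − 2 = 19.
t* = t_{0.005, 19} = 2.860935.
Margin = t* × SE = 2.860935 × 0.0969 = 0.27722.
CI: 0.3790 ± 0.27722 → (0.102, 0.656).
With 99% confidence, each one-unit increase in incubation time is associated with a change of between 0.102 and 0.656 log₁₀ CFU in bacterial colony count.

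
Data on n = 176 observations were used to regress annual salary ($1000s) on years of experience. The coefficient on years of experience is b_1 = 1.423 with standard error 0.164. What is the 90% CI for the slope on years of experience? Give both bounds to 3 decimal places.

(1.152, 1.694)

df = n − 2 = 176 − 2 = 174.
t* = t_{0.05, 174} = 1.653658.
Margin = t* × SE = 1.653658 × 0.164 = 0.27120.
CI: 1.423 ± 0.27120 → (1.152, 1.694).
With 90% confidence, each one-unit increase in years of experience is associated with a change of between 1.152 and 1.694 $1000s in annual salary.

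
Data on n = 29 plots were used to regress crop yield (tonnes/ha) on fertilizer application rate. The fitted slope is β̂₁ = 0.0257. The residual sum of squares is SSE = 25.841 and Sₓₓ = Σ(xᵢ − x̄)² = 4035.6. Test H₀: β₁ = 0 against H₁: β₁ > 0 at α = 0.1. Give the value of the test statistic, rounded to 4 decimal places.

t = 1.6688

MSE = SSE/(n − 2) = 25.841/27 = 0.957074.
SE(β̂₁) = √(MSE/Sₓₓ) = √(0.957074/4035.6) = 0.0153999.
t = 0.0257 / 0.0153999 = 1.6688.
df = n − 2 = 27.
One-sided p ≈ 0.0534, which is < 0.1, so reject H₀.
There is evidence that the true slope on fertilizer application rate is positive.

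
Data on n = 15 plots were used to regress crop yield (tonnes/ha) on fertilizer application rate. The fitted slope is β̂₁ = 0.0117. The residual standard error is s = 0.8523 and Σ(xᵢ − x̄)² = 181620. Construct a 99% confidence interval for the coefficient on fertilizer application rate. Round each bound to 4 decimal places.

SE(β̂₁) = s/√Sₓₓ = 0.8523/√181620 = 0.00199991.
df = n − 2 = 13.
t* = t_{0.005, 13} = 3.012276.
Margin = t* × SE = 3.012276 × 0.00199991 = 0.006024.
CI: 0.0117 ± 0.006024 → (0.0057, 0.0177).
With 99% confidence, each one-unit increase in fertilizer application rate is associated with a change of between 0.0057 and 0.0177 tonnes/ha in crop yield.

(0.0057, 0.0177)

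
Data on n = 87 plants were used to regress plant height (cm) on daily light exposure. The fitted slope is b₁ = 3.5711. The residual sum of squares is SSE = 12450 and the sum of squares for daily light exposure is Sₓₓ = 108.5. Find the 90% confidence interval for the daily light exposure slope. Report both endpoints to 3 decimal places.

MSE = SSE/(n − 2) = 12450/85 = 146.471.
SE(b₁) = √(MSE/Sₓₓ) = √(146.471/108.5) = 1.16188.
df = n − 2 = 85.
t* = t_{0.05, 85} = 1.662978.
Margin = t* × SE = 1.662978 × 1.16188 = 1.93218.
CI: 3.5711 ± 1.93218 → (1.639, 5.503).
With 90% confidence, each one-unit increase in daily light exposure is associated with a change of between 1.639 and 5.503 cm in plant height.

(1.639, 5.503)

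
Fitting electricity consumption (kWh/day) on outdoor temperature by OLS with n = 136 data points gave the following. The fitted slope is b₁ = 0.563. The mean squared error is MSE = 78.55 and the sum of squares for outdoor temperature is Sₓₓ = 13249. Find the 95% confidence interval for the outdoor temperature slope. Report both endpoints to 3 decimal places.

(0.411, 0.715)

SE(b₁) = √(MSE/Sₓₓ) = √(78.55/13249) = 0.0769984.
df = n − 2 = 134.
t* = t_{0.025, 134} = 1.977826.
Margin = t* × SE = 1.977826 × 0.0769984 = 0.15229.
CI: 0.563 ± 0.15229 → (0.411, 0.715).
With 95% confidence, each one-unit increase in outdoor temperature is associated with a change of between 0.411 and 0.715 kWh/day in electricity consumption.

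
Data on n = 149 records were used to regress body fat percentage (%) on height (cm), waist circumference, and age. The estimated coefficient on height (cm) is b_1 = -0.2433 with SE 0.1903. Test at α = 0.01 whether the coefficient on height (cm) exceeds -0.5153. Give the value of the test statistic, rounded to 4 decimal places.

t = 1.4293

H₀: β₁ = -0.5153 vs H₁: β₁ > -0.5153.
t = (b_1 − β₁⁰)/SE = (-0.2433 − (-0.5153)) / 0.1903 = 1.4293.
df = n − k − 1 = 149 − 3 − 1 = 145.
One-sided p ≈ 0.0775, which is ≥ 0.01, so fail to reject H₀.
The data do not give significant evidence that the true slope on height (cm) exceeds -0.5153 % per unit, holding the other predictors fixed.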